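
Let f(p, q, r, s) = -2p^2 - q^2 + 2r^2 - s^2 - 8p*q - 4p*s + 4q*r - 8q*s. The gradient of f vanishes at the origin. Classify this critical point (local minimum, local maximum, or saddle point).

saddle point

The Hessian at the origin is H = [[-4, -8, 0, -4], [-8, -2, 4, -8], [0, 4, 4, 0], [-4, -8, 0, -2]].
Symmetric row and column elimination reduces H to a congruent diagonal form with pivots -4, 14, 20/7, 2.
That gives 3 positive, 1 negative pivots.
H is indefinite, so the origin is a saddle point.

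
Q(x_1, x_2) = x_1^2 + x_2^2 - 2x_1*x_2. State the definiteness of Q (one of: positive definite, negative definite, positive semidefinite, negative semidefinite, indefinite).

The symmetric matrix of Q is [[1, -1], [-1, 1]].
For the 2×2 matrix [[1, -1], [-1, 1]]: det = 1·1 − (-1)² = 0, trace = 2.
det = 0 so one eigenvalue is zero; the form is semidefinite with the sign of the trace.

positive semidefinite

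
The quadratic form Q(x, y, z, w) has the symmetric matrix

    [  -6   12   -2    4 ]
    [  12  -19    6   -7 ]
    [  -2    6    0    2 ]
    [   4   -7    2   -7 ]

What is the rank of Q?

Applying the same elementary operations to the rows and columns of A produces a congruent diagonal matrix with entries -6, 5, -2/15, -4.
That gives 1 positive, 3 negative pivots.
The rank is the number of nonzero pivots: 4.

4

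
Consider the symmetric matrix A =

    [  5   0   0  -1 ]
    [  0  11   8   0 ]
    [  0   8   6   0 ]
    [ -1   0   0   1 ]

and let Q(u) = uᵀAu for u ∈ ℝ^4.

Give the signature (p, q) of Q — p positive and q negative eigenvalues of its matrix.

Row-reducing A symmetrically gives the diagonal entries 5, 11, 2/11, 4/5.
So there are 4 positive pivots.

(4, 0)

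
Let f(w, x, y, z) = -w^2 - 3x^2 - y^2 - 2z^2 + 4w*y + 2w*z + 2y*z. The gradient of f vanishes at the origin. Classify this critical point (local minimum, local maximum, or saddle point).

The Hessian at the origin is H = [[-2, 0, 4, 2], [0, -6, 0, 0], [4, 0, -2, 2], [2, 0, 2, -4]].
Congruent diagonalization of H (simultaneous row and column reduction) yields pivots -2, -6, 6, -8.
So there are 1 positive, 3 negative pivots.
H is indefinite, so the origin is a saddle point.

saddle point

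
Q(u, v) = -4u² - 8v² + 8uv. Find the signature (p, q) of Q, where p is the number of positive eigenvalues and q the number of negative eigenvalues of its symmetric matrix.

(0, 2)

The associated matrix is A = [[-4, 4], [4, -8]].
Symmetric row and column elimination reduces A to a congruent diagonal form with pivots -4, -4.
So there are 2 negative pivots.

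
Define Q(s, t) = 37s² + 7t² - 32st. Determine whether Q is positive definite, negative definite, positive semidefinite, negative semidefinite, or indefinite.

positive definite

The symmetric matrix of Q is [[37, -16], [-16, 7]].
For the 2×2 matrix [[37, -16], [-16, 7]]: det = 37·7 − (-16)² = 3, trace = 44.
det > 0 so both eigenvalues share the sign of the trace; trace = 44 > 0 ⇒ both positive.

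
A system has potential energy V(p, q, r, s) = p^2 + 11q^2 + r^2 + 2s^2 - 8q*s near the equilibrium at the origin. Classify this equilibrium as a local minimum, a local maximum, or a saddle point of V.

local minimum

The Hessian at the origin is H = [[2, 0, 0, 0], [0, 22, 0, -8], [0, 0, 2, 0], [0, -8, 0, 4]].
Symmetric row and column elimination reduces H to a congruent diagonal form with pivots 2, 22, 2, 12/11.
So there are 4 positive pivots.
H is positive definite, so the origin is a strict local minimum.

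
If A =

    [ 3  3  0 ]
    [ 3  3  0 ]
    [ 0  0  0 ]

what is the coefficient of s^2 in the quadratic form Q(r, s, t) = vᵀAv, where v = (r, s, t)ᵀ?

The coefficient of s^2 is the diagonal entry A[2,2] = 3.

3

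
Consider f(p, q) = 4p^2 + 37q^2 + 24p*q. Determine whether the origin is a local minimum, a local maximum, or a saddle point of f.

local minimum

The Hessian at the origin is H = [[8, 24], [24, 74]].
det H = 8·74 − (24)² = 16 > 0 and H[1,1] = 8 > 0, so H is positive definite.
Therefore the origin is a local minimum.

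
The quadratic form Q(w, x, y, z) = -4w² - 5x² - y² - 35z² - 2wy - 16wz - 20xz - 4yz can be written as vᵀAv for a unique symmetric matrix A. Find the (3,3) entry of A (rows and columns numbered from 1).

-1

The coefficient of y² in Q is -1, and that is exactly A[3,3].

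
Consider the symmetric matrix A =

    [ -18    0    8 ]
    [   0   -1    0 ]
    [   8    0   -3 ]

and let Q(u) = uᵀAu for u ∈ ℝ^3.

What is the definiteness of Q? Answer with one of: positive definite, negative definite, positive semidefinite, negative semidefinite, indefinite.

indefinite

Applying the same elementary operations to the rows and columns of A produces a congruent diagonal matrix with entries -18, -1, 5/9.
That gives 1 positive, 2 negative pivots.
Hence Q is indefinite.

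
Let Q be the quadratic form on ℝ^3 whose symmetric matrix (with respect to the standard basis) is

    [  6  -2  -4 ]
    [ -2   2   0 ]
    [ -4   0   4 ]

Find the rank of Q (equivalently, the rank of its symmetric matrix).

2

Row-reducing A symmetrically gives the diagonal entries 6, 4/3, 0.
That gives 2 positive, 1 zero pivots.
The rank is the number of nonzero pivots: 2.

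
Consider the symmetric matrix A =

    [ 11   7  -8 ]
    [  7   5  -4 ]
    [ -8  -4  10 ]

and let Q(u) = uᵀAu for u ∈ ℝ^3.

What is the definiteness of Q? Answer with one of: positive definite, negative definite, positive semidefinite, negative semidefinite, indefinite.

Applying the same elementary operations to the rows and columns of A produces a congruent diagonal matrix with entries 11, 6/11, 2.
That gives 3 positive pivots.
Hence Q is positive definite.

positive definite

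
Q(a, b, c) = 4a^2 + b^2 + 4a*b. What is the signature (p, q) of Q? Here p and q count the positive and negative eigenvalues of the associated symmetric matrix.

(1, 0)

The symmetric matrix is A = [[4, 2, 0], [2, 1, 0], [0, 0, 0]].
Congruent diagonalization of A (simultaneous row and column reduction) yields pivots 4, 0, 0.
So there are 1 positive, 2 zero pivots.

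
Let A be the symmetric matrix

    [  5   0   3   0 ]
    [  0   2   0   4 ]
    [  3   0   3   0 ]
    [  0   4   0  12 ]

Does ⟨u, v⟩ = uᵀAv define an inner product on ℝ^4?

yes

An LDLᵀ factorisation of A has diagonal entries 5, 2, 6/5, 4.
Counting signs: 4 positive.
Hence Q is positive definite.
⟨·,·⟩ is an inner product exactly when A is positive definite.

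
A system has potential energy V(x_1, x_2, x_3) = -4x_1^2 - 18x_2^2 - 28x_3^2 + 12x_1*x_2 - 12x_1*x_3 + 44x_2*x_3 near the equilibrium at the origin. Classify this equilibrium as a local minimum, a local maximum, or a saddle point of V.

local maximum

The Hessian at the origin is H = [[-8, 12, -12], [12, -36, 44], [-12, 44, -56]].
Applying the same elementary operations to the rows and columns of H produces a congruent diagonal matrix with entries -8, -18, -4/9.
Counting signs: 3 negative.
H is negative definite, so the origin is a strict local maximum.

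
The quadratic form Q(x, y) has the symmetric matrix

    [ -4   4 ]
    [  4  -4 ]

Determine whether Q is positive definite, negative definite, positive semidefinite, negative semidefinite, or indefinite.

Row-reducing A symmetrically gives the diagonal entries -4, 0.
Counting signs: 1 negative, 1 zero.
Hence Q is negative semidefinite.

negative semidefinite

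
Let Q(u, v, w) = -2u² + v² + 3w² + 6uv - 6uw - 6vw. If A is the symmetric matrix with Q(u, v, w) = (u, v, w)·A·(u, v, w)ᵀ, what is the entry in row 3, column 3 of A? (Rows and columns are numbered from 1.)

The coefficient of w² in Q is 3, and that is exactly A[3,3].

3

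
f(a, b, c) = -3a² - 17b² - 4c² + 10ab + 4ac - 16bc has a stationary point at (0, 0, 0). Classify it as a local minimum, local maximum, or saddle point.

local maximum

The Hessian at the origin is H = [[-6, 10, 4], [10, -34, -16], [4, -16, -8]].
Congruent diagonalization of H (simultaneous row and column reduction) yields pivots -6, -52/3, -4/13.
That gives 3 negative pivots.
H is negative definite, so the origin is a strict local maximum.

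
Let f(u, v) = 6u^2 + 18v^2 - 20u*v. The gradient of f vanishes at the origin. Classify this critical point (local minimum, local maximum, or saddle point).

local minimum

The Hessian at the origin is H = [[12, -20], [-20, 36]].
det H = 12·36 − (-20)² = 32 > 0 and H[1,1] = 12 > 0, so H is positive definite.
Therefore the origin is a local minimum.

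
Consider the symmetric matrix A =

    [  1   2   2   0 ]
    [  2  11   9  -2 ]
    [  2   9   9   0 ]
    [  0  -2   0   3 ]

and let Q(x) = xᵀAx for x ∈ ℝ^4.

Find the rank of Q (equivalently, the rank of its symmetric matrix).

4

Applying the same elementary operations to the rows and columns of A produces a congruent diagonal matrix with entries 1, 7, 10/7, 1.
That gives 4 positive pivots.
The rank is the number of nonzero pivots: 4.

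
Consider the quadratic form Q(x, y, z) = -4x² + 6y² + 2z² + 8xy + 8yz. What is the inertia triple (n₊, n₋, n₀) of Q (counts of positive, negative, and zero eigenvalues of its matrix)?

The associated matrix is A = [[-4, 4, 0], [4, 6, 4], [0, 4, 2]].
Row-reducing A symmetrically gives the diagonal entries -4, 10, 2/5.
Counting signs: 2 positive, 1 negative.

(2, 1, 0)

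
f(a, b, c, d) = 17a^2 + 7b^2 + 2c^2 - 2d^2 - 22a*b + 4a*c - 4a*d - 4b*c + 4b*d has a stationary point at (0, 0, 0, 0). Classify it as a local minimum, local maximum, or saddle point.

saddle point

The Hessian at the origin is H = [[34, -22, 4, -4], [-22, 14, -4, 4], [4, -4, 4, 0], [-4, 4, 0, -4]].
An LDLᵀ factorisation of H has diagonal entries 34, -4/17, 12, -4/3.
Counting signs: 2 positive, 2 negative.
H is indefinite, so the origin is a saddle point.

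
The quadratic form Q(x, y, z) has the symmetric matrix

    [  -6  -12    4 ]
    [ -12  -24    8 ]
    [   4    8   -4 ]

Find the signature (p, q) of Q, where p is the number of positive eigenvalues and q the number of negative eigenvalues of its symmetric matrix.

Applying the same elementary operations to the rows and columns of A produces a congruent diagonal matrix with entries -6, 0, -4/3.
Counting signs: 2 negative, 1 zero.

(0, 2)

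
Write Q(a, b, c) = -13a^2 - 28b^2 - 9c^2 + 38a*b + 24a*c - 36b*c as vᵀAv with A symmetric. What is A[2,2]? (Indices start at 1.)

-28

The coefficient of b^2 in Q is -28, and that is exactly A[2,2].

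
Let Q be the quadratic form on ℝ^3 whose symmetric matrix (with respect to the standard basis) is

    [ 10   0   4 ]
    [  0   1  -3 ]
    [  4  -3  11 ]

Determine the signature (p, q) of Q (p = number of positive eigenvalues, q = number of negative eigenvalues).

Symmetric row and column elimination reduces A to a congruent diagonal form with pivots 10, 1, 2/5.
Counting signs: 3 positive.

(3, 0)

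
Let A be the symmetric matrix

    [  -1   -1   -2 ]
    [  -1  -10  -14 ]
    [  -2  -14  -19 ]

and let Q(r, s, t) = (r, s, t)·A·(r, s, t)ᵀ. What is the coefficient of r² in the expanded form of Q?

-1

The coefficient of r² is the diagonal entry A[1,1] = -1.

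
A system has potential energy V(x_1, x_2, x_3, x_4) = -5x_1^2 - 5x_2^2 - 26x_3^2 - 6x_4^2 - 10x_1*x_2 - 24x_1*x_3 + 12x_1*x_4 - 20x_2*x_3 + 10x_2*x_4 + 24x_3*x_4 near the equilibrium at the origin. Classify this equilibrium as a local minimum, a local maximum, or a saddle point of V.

saddle point

The Hessian at the origin is H = [[-10, -10, -24, 12], [-10, -10, -20, 10], [-24, -20, -52, 24], [12, 10, 24, -12]].
H is indefinite, so the origin is a saddle point.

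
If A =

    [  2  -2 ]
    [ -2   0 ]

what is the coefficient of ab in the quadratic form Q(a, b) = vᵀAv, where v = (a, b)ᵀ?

The coefficient of ab is A[1,2] + A[2,1] = 2·(-2) = -4.

-4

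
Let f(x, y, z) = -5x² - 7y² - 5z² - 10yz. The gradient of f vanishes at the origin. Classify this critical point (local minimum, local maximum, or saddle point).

The Hessian at the origin is H = [[-10, 0, 0], [0, -14, -10], [0, -10, -10]].
An LDLᵀ factorisation of H has diagonal entries -10, -14, -20/7.
That gives 3 negative pivots.
H is negative definite, so the origin is a strict local maximum.

local maximum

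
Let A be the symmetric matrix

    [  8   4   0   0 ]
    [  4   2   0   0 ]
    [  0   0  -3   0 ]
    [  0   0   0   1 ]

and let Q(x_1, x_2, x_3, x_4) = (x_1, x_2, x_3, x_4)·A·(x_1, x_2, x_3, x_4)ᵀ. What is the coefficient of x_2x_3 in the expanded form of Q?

The coefficient of x_2x_3 is A[2,3] + A[3,2] = 2·0 = 0.

0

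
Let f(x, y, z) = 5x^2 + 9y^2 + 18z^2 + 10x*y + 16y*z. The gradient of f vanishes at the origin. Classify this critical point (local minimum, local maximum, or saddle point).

The Hessian at the origin is H = [[10, 10, 0], [10, 18, 16], [0, 16, 36]].
Congruent diagonalization of H (simultaneous row and column reduction) yields pivots 10, 8, 4.
Counting signs: 3 positive.
H is positive definite, so the origin is a strict local minimum.

local minimum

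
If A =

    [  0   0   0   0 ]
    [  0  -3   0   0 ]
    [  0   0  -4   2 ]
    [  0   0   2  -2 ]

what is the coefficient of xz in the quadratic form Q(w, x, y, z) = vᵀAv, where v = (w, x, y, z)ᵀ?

0

The coefficient of xz is A[2,4] + A[4,2] = 2·0 = 0.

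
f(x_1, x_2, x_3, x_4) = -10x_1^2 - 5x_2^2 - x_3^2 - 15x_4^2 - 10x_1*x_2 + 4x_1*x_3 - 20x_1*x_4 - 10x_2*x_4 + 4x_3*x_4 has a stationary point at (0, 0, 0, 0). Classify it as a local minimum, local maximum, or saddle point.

The Hessian at the origin is H = [[-20, -10, 4, -20], [-10, -10, 0, -10], [4, 0, -2, 4], [-20, -10, 4, -30]].
Row-reducing H symmetrically gives the diagonal entries -20, -5, -2/5, -10.
That gives 4 negative pivots.
H is negative definite, so the origin is a strict local maximum.

local maximum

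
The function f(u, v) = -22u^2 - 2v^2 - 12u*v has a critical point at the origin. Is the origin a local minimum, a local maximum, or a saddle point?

local maximum

The Hessian at the origin is H = [[-44, -12], [-12, -4]].
det H = -44·-4 − (-12)² = 32 > 0 and H[1,1] = -44 < 0, so H is negative definite.
Therefore the origin is a local maximum.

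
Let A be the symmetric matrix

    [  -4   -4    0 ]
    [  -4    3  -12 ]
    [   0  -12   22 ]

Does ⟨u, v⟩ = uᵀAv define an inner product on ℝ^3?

Congruent diagonalization of A (simultaneous row and column reduction) yields pivots -4, 7, 10/7.
That gives 2 positive, 1 negative pivots.
Hence Q is indefinite.
⟨·,·⟩ is an inner product exactly when A is positive definite.

no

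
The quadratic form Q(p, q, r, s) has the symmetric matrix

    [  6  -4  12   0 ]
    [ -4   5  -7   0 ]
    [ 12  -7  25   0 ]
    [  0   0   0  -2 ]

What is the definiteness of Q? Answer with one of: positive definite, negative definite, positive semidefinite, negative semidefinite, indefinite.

indefinite

Applying the same elementary operations to the rows and columns of A produces a congruent diagonal matrix with entries 6, 7/3, 4/7, -2.
So there are 3 positive, 1 negative pivots.
Hence Q is indefinite.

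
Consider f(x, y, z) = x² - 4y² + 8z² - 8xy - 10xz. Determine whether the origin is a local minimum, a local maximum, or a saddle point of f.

The Hessian at the origin is H = [[2, -8, -10], [-8, -8, 0], [-10, 0, 16]].
Applying the same elementary operations to the rows and columns of H produces a congruent diagonal matrix with entries 2, -40, 6.
So there are 2 positive, 1 negative pivots.
H is indefinite, so the origin is a saddle point.

saddle point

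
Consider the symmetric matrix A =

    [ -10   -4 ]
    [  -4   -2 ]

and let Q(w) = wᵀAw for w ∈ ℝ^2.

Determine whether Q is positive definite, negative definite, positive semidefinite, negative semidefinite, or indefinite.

For the 2×2 matrix [[-10, -4], [-4, -2]]: det = -10·-2 − (-4)² = 4, trace = -12.
det > 0 so both eigenvalues share the sign of the trace; trace = -12 < 0 ⇒ both negative.

negative definite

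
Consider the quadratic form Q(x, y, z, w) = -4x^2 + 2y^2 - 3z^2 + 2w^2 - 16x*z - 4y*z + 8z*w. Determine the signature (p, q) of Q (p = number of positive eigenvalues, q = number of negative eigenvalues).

(3, 1)

The symmetric matrix is A = [[-4, 0, -8, 0], [0, 2, -2, 0], [-8, -2, -3, 4], [0, 0, 4, 2]].
An LDLᵀ factorisation of A has diagonal entries -4, 2, 11, 6/11.
So there are 3 positive, 1 negative pivots.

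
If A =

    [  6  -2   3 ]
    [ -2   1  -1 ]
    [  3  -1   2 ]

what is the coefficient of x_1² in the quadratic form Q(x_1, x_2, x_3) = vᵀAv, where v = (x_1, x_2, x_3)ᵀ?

6

The coefficient of x_1² is the diagonal entry A[1,1] = 6.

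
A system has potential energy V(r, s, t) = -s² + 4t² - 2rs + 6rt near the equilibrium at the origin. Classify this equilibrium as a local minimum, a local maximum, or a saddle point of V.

saddle point

The Hessian at the origin is H = [[0, -2, 6], [-2, -2, 0], [6, 0, 8]].
H is indefinite, so the origin is a saddle point.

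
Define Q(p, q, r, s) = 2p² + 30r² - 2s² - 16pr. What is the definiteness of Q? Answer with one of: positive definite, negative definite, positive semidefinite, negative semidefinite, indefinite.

indefinite

Write A = [[2, 0, -8, 0], [0, 0, 0, 0], [-8, 0, 30, 0], [0, 0, 0, -2]].
Symmetric row and column elimination reduces A to a congruent diagonal form with pivots 2, 0, -2, -2.
So there are 1 positive, 2 negative, 1 zero pivots.
Hence Q is indefinite.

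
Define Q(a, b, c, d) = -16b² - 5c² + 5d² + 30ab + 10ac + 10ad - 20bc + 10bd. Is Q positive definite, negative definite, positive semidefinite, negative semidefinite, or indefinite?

indefinite

The symmetric matrix is A = [[0, 15, 5, 5], [15, -16, -10, 5], [5, -10, -5, 0], [5, 5, 0, 5]].
A is congruent to a diagonal matrix with 1 positive, 2 negative and 1 zero entries, so Q is indefinite.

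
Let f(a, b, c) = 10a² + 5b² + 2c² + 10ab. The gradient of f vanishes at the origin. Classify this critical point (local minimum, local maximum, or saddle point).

local minimum

The Hessian at the origin is H = [[20, 10, 0], [10, 10, 0], [0, 0, 4]].
Applying the same elementary operations to the rows and columns of H produces a congruent diagonal matrix with entries 20, 5, 4.
That gives 3 positive pivots.
H is positive definite, so the origin is a strict local minimum.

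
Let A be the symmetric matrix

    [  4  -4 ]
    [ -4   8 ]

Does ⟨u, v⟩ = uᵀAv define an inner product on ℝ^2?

yes

Symmetric row and column elimination reduces A to a congruent diagonal form with pivots 4, 4.
Counting signs: 2 positive.
Hence Q is positive definite.
⟨·,·⟩ is an inner product exactly when A is positive definite.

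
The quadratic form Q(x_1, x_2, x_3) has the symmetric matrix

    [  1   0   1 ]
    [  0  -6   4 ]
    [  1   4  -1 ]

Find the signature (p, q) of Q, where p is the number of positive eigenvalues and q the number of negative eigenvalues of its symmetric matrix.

Symmetric row and column elimination reduces A to a congruent diagonal form with pivots 1, -6, 2/3.
So there are 2 positive, 1 negative pivots.

(2, 1)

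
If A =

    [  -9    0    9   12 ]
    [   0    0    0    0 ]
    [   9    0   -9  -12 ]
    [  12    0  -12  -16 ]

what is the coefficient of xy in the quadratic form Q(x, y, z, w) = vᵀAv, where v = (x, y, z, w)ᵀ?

0

The coefficient of xy is A[1,2] + A[2,1] = 2·0 = 0.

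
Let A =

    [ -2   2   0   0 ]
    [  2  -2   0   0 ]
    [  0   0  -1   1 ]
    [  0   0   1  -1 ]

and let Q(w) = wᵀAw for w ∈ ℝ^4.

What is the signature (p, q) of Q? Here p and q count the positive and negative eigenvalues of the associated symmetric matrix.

(0, 2)

Row-reducing A symmetrically gives the diagonal entries -2, 0, -1, 0.
That gives 2 negative, 2 zero pivots.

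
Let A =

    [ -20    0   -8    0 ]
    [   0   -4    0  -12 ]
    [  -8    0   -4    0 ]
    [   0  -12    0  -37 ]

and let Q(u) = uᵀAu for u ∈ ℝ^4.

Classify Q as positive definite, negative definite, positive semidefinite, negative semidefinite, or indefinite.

Leading principal minors: Δ_1 = -20, Δ_2 = 80, Δ_3 = -64, Δ_4 = 64.
The signs alternate starting with Δ_1 < 0, so by Sylvester's criterion Q is negative definite.

negative definite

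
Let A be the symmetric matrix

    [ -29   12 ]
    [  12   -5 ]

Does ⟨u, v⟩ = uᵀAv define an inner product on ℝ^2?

no

For the 2×2 matrix [[-29, 12], [12, -5]]: det = -29·-5 − (12)² = 1, trace = -34.
det > 0 so both eigenvalues share the sign of the trace; trace = -34 < 0 ⇒ both negative.
⟨·,·⟩ is an inner product exactly when A is positive definite.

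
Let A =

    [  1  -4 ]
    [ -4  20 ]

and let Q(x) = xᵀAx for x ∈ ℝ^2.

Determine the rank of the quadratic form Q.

2

Symmetric row and column elimination reduces A to a congruent diagonal form with pivots 1, 4.
Counting signs: 2 positive.
The rank is the number of nonzero pivots: 2.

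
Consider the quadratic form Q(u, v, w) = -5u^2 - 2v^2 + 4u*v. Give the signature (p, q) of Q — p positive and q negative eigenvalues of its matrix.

The associated matrix is A = [[-5, 2, 0], [2, -2, 0], [0, 0, 0]].
Symmetric row and column elimination reduces A to a congruent diagonal form with pivots -5, -6/5, 0.
So there are 2 negative, 1 zero pivots.

(0, 2)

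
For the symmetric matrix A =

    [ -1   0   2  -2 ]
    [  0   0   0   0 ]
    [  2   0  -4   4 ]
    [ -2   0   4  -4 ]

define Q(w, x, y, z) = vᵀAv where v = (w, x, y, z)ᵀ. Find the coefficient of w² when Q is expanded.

The coefficient of w² is the diagonal entry A[1,1] = -1.

-1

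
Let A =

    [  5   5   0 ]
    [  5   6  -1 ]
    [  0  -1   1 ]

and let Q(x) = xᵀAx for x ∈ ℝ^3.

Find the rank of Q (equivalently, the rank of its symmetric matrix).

Applying the same elementary operations to the rows and columns of A produces a congruent diagonal matrix with entries 5, 1, 0.
That gives 2 positive, 1 zero pivots.
The rank is the number of nonzero pivots: 2.

2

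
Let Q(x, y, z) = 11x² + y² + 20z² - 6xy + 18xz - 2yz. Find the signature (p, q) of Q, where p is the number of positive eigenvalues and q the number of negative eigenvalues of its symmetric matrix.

The associated matrix is A = [[11, -3, 9], [-3, 1, -1], [9, -1, 20]].
An LDLᵀ factorisation of A has diagonal entries 11, 2/11, 1.
That gives 3 positive pivots.

(3, 0)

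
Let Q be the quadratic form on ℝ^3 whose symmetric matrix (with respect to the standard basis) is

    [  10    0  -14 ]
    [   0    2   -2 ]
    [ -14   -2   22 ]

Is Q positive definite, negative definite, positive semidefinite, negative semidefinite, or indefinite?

positive definite

Leading principal minors: Δ_1 = 10, Δ_2 = 20, Δ_3 = 8.
All leading principal minors are positive, so by Sylvester's criterion Q is positive definite.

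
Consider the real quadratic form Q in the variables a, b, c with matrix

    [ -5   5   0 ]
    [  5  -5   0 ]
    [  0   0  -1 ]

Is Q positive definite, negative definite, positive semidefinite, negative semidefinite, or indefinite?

negative semidefinite

Row-reducing A symmetrically gives the diagonal entries -5, 0, -1.
Counting signs: 2 negative, 1 zero.
Hence Q is negative semidefinite.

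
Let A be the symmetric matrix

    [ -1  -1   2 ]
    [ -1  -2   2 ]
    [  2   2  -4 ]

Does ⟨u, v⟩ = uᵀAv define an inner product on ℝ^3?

no

Congruent diagonalization of A (simultaneous row and column reduction) yields pivots -1, -1, 0.
That gives 2 negative, 1 zero pivots.
Hence Q is negative semidefinite.
⟨·,·⟩ is an inner product exactly when A is positive definite.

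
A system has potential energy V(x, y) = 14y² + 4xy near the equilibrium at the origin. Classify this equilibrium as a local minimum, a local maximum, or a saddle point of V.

saddle point

The Hessian at the origin is H = [[0, 4], [4, 28]].
det H = 0·28 − (4)² = -16 < 0, so H is indefinite.
Therefore the origin is a saddle point.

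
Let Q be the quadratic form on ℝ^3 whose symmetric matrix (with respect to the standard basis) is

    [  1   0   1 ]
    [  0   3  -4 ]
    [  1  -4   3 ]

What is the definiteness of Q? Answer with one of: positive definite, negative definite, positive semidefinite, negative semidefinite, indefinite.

Symmetric row and column elimination reduces A to a congruent diagonal form with pivots 1, 3, -10/3.
Counting signs: 2 positive, 1 negative.
Hence Q is indefinite.

indefinite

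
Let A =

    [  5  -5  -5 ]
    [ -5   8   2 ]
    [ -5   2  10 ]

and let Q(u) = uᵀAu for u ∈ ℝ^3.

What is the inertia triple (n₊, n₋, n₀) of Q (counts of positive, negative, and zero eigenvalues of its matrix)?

(3, 0, 0)

Row-reducing A symmetrically gives the diagonal entries 5, 3, 2.
Counting signs: 3 positive.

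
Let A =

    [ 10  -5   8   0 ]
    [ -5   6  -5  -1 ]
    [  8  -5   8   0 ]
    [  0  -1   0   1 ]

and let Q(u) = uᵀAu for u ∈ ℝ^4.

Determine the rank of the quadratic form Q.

Row-reducing A symmetrically gives the diagonal entries 10, 7/2, 46/35, 15/23.
So there are 4 positive pivots.
The rank is the number of nonzero pivots: 4.

4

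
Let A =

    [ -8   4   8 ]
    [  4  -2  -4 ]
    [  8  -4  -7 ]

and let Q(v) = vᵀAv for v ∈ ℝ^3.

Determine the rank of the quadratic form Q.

Row-reducing A symmetrically gives the diagonal entries -8, 0, 1.
So there are 1 positive, 1 negative, 1 zero pivots.
The rank is the number of nonzero pivots: 2.

2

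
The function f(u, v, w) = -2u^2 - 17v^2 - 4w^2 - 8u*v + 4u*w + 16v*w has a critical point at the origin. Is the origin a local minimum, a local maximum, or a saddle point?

local maximum

The Hessian at the origin is H = [[-4, -8, 4], [-8, -34, 16], [4, 16, -8]].
Symmetric row and column elimination reduces H to a congruent diagonal form with pivots -4, -18, -4/9.
Counting signs: 3 negative.
H is negative definite, so the origin is a strict local maximum.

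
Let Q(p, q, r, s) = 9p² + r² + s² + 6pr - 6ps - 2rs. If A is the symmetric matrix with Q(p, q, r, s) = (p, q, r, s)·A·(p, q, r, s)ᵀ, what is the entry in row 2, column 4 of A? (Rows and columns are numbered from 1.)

The coefficient of q·s in Q is 0. For a symmetric A this equals A[2,4] + A[4,2] = 2·A[2,4].
So A[2,4] = 0/2 = 0.

0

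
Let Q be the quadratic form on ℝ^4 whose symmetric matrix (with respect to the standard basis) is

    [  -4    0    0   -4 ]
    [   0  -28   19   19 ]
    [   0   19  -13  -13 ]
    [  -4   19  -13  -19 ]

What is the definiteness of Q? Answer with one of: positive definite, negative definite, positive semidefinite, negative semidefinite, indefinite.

Congruent diagonalization of A (simultaneous row and column reduction) yields pivots -4, -28, -3/28, -2.
Counting signs: 4 negative.
Hence Q is negative definite.

negative definite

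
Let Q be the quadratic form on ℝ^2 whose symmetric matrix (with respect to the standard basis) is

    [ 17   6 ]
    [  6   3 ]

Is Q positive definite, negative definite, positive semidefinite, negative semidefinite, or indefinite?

For the 2×2 matrix [[17, 6], [6, 3]]: det = 17·3 − (6)² = 15, trace = 20.
det > 0 so both eigenvalues share the sign of the trace; trace = 20 > 0 ⇒ both positive.

positive definite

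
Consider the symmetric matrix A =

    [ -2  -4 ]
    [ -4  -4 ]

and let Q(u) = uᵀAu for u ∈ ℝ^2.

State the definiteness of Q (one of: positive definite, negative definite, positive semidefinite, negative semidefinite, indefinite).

indefinite

For the 2×2 matrix [[-2, -4], [-4, -4]]: det = -2·-4 − (-4)² = -8, trace = -6.
det < 0 so the eigenvalues have opposite signs; the form is indefinite.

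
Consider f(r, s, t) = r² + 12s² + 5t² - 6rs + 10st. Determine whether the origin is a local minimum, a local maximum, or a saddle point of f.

The Hessian at the origin is H = [[2, -6, 0], [-6, 24, 10], [0, 10, 10]].
An LDLᵀ factorisation of H has diagonal entries 2, 6, -20/3.
That gives 2 positive, 1 negative pivots.
H is indefinite, so the origin is a saddle point.

saddle point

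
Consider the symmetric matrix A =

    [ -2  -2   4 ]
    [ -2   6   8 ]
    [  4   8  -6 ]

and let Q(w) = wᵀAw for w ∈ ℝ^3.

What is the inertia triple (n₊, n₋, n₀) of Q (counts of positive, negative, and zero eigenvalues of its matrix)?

Applying the same elementary operations to the rows and columns of A produces a congruent diagonal matrix with entries -2, 8, 0.
So there are 1 positive, 1 negative, 1 zero pivots.

(1, 1, 1)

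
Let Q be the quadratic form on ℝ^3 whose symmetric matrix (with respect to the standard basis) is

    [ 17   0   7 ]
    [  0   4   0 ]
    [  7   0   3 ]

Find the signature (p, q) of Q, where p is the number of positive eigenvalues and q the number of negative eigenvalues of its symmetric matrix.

(3, 0)

Congruent diagonalization of A (simultaneous row and column reduction) yields pivots 17, 4, 2/17.
That gives 3 positive pivots.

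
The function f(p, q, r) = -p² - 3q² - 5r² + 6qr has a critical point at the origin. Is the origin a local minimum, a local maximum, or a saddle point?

The Hessian at the origin is H = [[-2, 0, 0], [0, -6, 6], [0, 6, -10]].
Row-reducing H symmetrically gives the diagonal entries -2, -6, -4.
So there are 3 negative pivots.
H is negative definite, so the origin is a strict local maximum.

local maximum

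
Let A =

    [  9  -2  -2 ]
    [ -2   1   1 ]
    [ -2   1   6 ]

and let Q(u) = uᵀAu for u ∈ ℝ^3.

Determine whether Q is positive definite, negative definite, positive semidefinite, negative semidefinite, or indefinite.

positive definite

Leading principal minors: Δ_1 = 9, Δ_2 = 5, Δ_3 = 25.
All leading principal minors are positive, so by Sylvester's criterion Q is positive definite.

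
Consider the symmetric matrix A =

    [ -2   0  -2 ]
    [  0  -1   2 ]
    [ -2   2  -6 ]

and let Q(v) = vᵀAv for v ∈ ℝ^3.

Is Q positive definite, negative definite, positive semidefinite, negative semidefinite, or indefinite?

Congruent diagonalization of A (simultaneous row and column reduction) yields pivots -2, -1, 0.
Counting signs: 2 negative, 1 zero.
Hence Q is negative semidefinite.

negative semidefinite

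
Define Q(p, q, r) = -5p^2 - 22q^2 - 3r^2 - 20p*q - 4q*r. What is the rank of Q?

The symmetric matrix is A = [[-5, -10, 0], [-10, -22, -2], [0, -2, -3]].
Symmetric row and column elimination reduces A to a congruent diagonal form with pivots -5, -2, -1.
Counting signs: 3 negative.
The rank is the number of nonzero pivots: 3.

3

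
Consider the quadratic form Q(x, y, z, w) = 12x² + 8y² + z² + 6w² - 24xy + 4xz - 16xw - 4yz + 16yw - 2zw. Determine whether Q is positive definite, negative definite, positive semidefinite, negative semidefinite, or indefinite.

The symmetric matrix is A = [[12, -12, 2, -8], [-12, 8, -2, 8], [2, -2, 1, -1], [-8, 8, -1, 6]].
An LDLᵀ factorisation of A has diagonal entries 12, -4, 2/3, 1/2.
So there are 3 positive, 1 negative pivots.
Hence Q is indefinite.

indefinite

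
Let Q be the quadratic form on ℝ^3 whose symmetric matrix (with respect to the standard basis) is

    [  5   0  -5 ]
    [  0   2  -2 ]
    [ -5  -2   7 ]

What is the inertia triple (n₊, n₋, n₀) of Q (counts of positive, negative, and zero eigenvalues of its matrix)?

Symmetric row and column elimination reduces A to a congruent diagonal form with pivots 5, 2, 0.
So there are 2 positive, 1 zero pivots.

(2, 0, 1)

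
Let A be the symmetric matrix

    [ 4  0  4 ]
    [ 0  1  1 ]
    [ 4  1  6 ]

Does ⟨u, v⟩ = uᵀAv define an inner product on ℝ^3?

Leading principal minors: Δ_1 = 4, Δ_2 = 4, Δ_3 = 4.
All leading principal minors are positive, so by Sylvester's criterion Q is positive definite.
⟨·,·⟩ is an inner product exactly when A is positive definite.

yes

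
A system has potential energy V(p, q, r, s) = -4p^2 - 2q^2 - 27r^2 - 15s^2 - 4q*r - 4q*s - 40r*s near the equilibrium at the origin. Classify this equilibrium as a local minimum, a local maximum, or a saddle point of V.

local maximum

The Hessian at the origin is H = [[-8, 0, 0, 0], [0, -4, -4, -4], [0, -4, -54, -40], [0, -4, -40, -30]].
Row-reducing H symmetrically gives the diagonal entries -8, -4, -50, -2/25.
Counting signs: 4 negative.
H is negative definite, so the origin is a strict local maximum.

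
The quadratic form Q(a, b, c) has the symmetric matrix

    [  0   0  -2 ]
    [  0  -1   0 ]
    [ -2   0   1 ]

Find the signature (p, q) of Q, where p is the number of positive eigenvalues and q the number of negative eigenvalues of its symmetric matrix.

By Sylvester's law of inertia any congruent diagonalization of A has 1 positive, 2 negative and 0 zero entries.

(1, 2)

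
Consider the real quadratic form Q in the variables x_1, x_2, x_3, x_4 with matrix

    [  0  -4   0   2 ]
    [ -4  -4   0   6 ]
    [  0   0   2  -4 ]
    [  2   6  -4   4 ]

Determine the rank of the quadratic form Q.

4

Row reduction of A gives 4 nonzero rows, so rank A = 4.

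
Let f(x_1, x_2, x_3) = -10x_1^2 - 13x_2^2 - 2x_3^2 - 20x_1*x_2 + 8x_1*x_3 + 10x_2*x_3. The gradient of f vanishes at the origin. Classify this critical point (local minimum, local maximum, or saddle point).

The Hessian at the origin is H = [[-20, -20, 8], [-20, -26, 10], [8, 10, -4]].
Congruent diagonalization of H (simultaneous row and column reduction) yields pivots -20, -6, -2/15.
So there are 3 negative pivots.
H is negative definite, so the origin is a strict local maximum.

local maximum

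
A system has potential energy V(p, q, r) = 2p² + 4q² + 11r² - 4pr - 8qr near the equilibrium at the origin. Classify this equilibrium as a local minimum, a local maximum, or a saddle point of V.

local minimum

The Hessian at the origin is H = [[4, 0, -4], [0, 8, -8], [-4, -8, 22]].
Congruent diagonalization of H (simultaneous row and column reduction) yields pivots 4, 8, 10.
That gives 3 positive pivots.
H is positive definite, so the origin is a strict local minimum.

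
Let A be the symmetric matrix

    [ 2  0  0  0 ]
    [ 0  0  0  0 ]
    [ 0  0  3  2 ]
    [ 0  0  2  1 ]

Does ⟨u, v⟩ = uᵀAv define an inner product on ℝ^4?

Row-reducing A symmetrically gives the diagonal entries 2, 0, 3, -1/3.
That gives 2 positive, 1 negative, 1 zero pivots.
Hence Q is indefinite.
⟨·,·⟩ is an inner product exactly when A is positive definite.

no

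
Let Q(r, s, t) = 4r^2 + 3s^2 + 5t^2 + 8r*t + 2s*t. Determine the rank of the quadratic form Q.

3

The associated matrix is A = [[4, 0, 4], [0, 3, 1], [4, 1, 5]].
Row-reducing A symmetrically gives the diagonal entries 4, 3, 2/3.
That gives 3 positive pivots.
The rank is the number of nonzero pivots: 3.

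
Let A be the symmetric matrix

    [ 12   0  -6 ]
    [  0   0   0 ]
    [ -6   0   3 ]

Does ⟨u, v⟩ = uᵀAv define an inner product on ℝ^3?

Congruent diagonalization of A (simultaneous row and column reduction) yields pivots 12, 0, 0.
Counting signs: 1 positive, 2 zero.
Hence Q is positive semidefinite.
⟨·,·⟩ is an inner product exactly when A is positive definite.

no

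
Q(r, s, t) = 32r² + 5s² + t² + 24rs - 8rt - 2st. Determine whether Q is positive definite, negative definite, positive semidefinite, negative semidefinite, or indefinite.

The associated matrix is A = [[32, 12, -4], [12, 5, -1], [-4, -1, 1]].
Symmetric row and column elimination reduces A to a congruent diagonal form with pivots 32, 1/2, 0.
Counting signs: 2 positive, 1 zero.
Hence Q is positive semidefinite.

positive semidefinite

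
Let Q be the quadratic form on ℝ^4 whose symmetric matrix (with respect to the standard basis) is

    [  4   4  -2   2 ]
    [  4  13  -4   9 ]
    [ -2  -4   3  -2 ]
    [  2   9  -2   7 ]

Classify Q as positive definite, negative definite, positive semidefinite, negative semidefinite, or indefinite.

Leading principal minors: Δ_1 = 4, Δ_2 = 36, Δ_3 = 56, Δ_4 = 20.
All leading principal minors are positive, so by Sylvester's criterion Q is positive definite.

positive definite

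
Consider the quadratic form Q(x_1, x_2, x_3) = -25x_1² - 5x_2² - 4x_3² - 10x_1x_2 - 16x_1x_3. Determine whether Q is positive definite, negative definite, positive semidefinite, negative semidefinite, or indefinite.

The symmetric matrix of Q is A = [[-25, -5, -8], [-5, -5, 0], [-8, 0, -4]].
Leading principal minors: Δ_1 = -25, Δ_2 = 100, Δ_3 = -80.
The signs alternate starting with Δ_1 < 0, so by Sylvester's criterion Q is negative definite.

negative definite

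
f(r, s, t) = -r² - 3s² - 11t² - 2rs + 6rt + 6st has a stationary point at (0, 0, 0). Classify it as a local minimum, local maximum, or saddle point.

The Hessian at the origin is H = [[-2, -2, 6], [-2, -6, 6], [6, 6, -22]].
An LDLᵀ factorisation of H has diagonal entries -2, -4, -4.
That gives 3 negative pivots.
H is negative definite, so the origin is a strict local maximum.

local maximum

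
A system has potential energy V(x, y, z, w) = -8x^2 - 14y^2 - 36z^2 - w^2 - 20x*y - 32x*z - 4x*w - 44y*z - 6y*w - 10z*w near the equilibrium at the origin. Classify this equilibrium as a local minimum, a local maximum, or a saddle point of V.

local maximum

The Hessian at the origin is H = [[-16, -20, -32, -4], [-20, -28, -44, -6], [-32, -44, -72, -10], [-4, -6, -10, -2]].
Symmetric row and column elimination reduces H to a congruent diagonal form with pivots -16, -3, -8/3, -1/2.
So there are 4 negative pivots.
H is negative definite, so the origin is a strict local maximum.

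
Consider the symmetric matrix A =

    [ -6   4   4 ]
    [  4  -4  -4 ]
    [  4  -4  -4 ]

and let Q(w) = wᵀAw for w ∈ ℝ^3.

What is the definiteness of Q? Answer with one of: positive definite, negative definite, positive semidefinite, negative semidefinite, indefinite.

negative semidefinite

Congruent diagonalization of A (simultaneous row and column reduction) yields pivots -6, -4/3, 0.
Counting signs: 2 negative, 1 zero.
Hence Q is negative semidefinite.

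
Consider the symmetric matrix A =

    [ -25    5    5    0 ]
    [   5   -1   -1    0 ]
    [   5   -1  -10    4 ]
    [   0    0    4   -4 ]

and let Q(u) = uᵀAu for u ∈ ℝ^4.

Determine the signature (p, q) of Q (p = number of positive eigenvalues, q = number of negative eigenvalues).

(0, 3)

Congruent diagonalization of A (simultaneous row and column reduction) yields pivots -25, 0, -9, -20/9.
That gives 3 negative, 1 zero pivots.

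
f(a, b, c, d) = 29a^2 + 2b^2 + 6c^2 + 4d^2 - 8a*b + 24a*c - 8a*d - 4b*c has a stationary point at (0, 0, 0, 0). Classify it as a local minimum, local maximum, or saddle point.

The Hessian at the origin is H = [[58, -8, 24, -8], [-8, 4, -4, 0], [24, -4, 12, 0], [-8, 0, 0, 8]].
Symmetric row and column elimination reduces H to a congruent diagonal form with pivots 58, 84/29, 40/21, 8/5.
Counting signs: 4 positive.
H is positive definite, so the origin is a strict local minimum.

local minimum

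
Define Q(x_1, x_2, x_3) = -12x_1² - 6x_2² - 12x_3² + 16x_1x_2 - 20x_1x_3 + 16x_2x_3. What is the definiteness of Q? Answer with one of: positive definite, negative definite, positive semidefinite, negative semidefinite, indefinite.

Write A = [[-12, 8, -10], [8, -6, 8], [-10, 8, -12]].
An LDLᵀ factorisation of A has diagonal entries -12, -2/3, -1.
That gives 3 negative pivots.
Hence Q is negative definite.

negative definite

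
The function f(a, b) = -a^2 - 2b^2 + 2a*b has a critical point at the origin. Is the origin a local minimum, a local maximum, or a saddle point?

The Hessian at the origin is H = [[-2, 2], [2, -4]].
det H = -2·-4 − (2)² = 4 > 0 and H[1,1] = -2 < 0, so H is negative definite.
Therefore the origin is a local maximum.

local maximum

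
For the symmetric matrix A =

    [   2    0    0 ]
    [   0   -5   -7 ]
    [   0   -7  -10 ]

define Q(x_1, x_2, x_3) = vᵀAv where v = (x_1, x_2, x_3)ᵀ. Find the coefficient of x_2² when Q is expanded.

The coefficient of x_2² is the diagonal entry A[2,2] = -5.

-5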